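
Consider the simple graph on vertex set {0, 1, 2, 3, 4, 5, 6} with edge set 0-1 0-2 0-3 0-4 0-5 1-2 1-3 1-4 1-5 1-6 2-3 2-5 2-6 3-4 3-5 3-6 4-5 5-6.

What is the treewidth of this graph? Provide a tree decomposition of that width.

Treewidth 4.
Bags: B1 = {1, 2, 3, 5, 6}  B2 = {0, 1, 2, 3, 5}  B3 = {0, 1, 3, 4, 5}
Tree: B1–B2, B2–B3

The largest bag has 5 vertices, giving width 4; this decomposition certifies tw(G) ≤ 4. For the lower bound, the 5 vertices {0, 1, 2, 3, 5} are pairwise adjacent, and any tree decomposition puts a clique entirely inside one bag — forcing width ≥ 4. Therefore the treewidth is 4.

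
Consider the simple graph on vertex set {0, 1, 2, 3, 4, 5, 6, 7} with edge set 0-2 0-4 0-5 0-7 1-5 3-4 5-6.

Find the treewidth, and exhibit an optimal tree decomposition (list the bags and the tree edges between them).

Treewidth 1.
One optimal decomposition is:
Bags: B1 = {0, 5}  B2 = {0, 4}  B3 = {0, 2}  B4 = {5, 6}  B5 = {0, 7}  B6 = {1, 5}  B7 = {3, 4}
Tree: B1–B2, B2–B3, B1–B4, B2–B5, B4–B6, B2–B7

The largest bag has 2 vertices, giving width 1; this decomposition certifies tw(G) ≤ 1. Since G has at least one edge (e.g. 0–5), it is not an edgeless graph, so tw(G) ≥ 1. Combining the bounds, tw(G) = 1.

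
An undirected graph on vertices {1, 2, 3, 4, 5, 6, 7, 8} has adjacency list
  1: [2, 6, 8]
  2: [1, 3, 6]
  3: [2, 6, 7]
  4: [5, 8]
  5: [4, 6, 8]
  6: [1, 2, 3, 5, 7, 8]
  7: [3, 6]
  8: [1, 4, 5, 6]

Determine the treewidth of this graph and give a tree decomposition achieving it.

Treewidth 2.
One optimal decomposition is:
Bags: B1 = {2, 3, 6}  B2 = {1, 2, 6}  B3 = {1, 6, 8}  B4 = {5, 6, 8}  B5 = {3, 6, 7}  B6 = {4, 5, 8}
Tree: B1–B2, B2–B3, B3–B4, B1–B5, B4–B6

The largest bag has 3 vertices, giving width 2; this decomposition certifies tw(G) ≤ 2. For the lower bound, the 3 vertices {4, 5, 8} are pairwise adjacent, and any tree decomposition puts a clique entirely inside one bag — forcing width ≥ 2. Combining the bounds, tw(G) = 2.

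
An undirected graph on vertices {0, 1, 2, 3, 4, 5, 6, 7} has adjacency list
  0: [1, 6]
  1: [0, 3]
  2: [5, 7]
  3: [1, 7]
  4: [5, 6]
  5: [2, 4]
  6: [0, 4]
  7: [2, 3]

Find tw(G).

2

A width-2 tree decomposition is:
Bags: B1 = {0, 1, 6}  B2 = {1, 4, 6}  B3 = {1, 4, 5}  B4 = {1, 2, 5}  B5 = {1, 2, 7}  B6 = {1, 3, 7}
Tree: B1–B2, B2–B3, B3–B4, B4–B5, B5–B6
Every bag has size at most 3, so the width is 3 − 1 = 2 and tw(G) ≤ 2. For the lower bound, G contains the cycle 1–0–6–4–5–2–7–3–1, so G is not a forest; only forests have treewidth ≤ 1, hence tw(G) ≥ 2. The upper and lower bounds meet at 2, so that is the treewidth.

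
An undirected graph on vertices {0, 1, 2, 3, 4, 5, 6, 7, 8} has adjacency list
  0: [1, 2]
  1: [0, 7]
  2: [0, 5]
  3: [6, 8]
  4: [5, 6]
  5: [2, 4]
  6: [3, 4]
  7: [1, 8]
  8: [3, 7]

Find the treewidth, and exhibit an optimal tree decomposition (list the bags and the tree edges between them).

Treewidth 2.
Bags: B1 = {4, 5, 6}  B2 = {3, 5, 6}  B3 = {3, 5, 8}  B4 = {5, 7, 8}  B5 = {1, 5, 7}  B6 = {0, 1, 5}  B7 = {0, 2, 5}
Tree: B1–B2, B2–B3, B3–B4, B4–B5, B5–B6, B6–B7

The largest bag has 3 vertices, giving width 2; this decomposition certifies tw(G) ≤ 2. The edges 5–4–6–3–8–7–1–0–2–5 form a cycle, so G is not a tree and its treewidth is at least 2. The upper and lower bounds meet at 2, so that is the treewidth.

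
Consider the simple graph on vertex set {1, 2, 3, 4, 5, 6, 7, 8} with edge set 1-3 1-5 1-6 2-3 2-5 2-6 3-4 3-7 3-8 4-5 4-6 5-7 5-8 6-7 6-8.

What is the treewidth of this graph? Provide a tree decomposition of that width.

Treewidth 3.
One such decomposition:
Bags: B1 = {3, 5, 6, 7}  B2 = {3, 4, 5, 6}  B3 = {2, 3, 5, 6}  B4 = {3, 5, 6, 8}  B5 = {1, 3, 5, 6}
Tree: B1–B2, B2–B3, B3–B4, B4–B5

Each bag holds 4 vertices, so the decomposition has width 3, which upper-bounds the treewidth. For the lower bound: the 4 vertex sets {5,7}, {4,6}, {3}, {2} are disjoint, each induces a connected subgraph, and every pair is joined by at least one edge of G. Contracting each set to a single vertex therefore yields K_{4} as a minor, and since treewidth is minor-monotone, tw(G) ≥ tw(K_{4}) = 3. Combining the bounds, tw(G) = 3.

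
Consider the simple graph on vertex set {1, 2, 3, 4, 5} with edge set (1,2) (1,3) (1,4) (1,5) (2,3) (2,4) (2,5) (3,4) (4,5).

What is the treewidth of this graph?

3

A width-3 tree decomposition is:
Bags: B1 = {1, 2, 4, 5}  B2 = {1, 2, 3, 4}
Tree: B1–B2
Each bag holds 4 vertices, so the decomposition has width 3, which upper-bounds the treewidth. On the other hand G contains the 4-clique {1, 2, 3, 4}. A clique must lie in a single bag of any decomposition, so no decomposition can have width below 3. The upper and lower bounds meet at 3, so that is the treewidth.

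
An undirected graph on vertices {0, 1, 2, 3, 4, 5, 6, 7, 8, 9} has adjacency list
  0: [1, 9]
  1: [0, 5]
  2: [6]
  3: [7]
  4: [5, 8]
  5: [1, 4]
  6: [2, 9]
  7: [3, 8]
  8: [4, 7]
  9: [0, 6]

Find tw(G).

1

A width-1 tree decomposition is:
Bags: B1 = {3, 7}  B2 = {7, 8}  B3 = {4, 8}  B4 = {4, 5}  B5 = {1, 5}  B6 = {0, 1}  B7 = {0, 9}  B8 = {6, 9}  B9 = {2, 6}
Tree: B1–B2, B2–B3, B3–B4, B4–B5, B5–B6, B6–B7, B7–B8, B8–B9
The largest bag has 2 vertices, giving width 1; this decomposition certifies tw(G) ≤ 1. Since G has at least one edge (e.g. 3–7), it is not an edgeless graph, so tw(G) ≥ 1. Combining the bounds, tw(G) = 1.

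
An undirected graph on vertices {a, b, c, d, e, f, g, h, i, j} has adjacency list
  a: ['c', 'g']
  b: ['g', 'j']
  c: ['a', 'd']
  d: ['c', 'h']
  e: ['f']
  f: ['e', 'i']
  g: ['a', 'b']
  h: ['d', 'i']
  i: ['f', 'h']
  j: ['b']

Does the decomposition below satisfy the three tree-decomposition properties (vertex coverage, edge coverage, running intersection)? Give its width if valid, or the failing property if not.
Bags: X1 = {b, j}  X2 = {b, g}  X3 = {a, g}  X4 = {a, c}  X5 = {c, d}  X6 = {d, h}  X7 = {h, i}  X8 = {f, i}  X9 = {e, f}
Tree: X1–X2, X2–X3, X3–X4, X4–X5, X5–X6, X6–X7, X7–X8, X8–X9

Checking the three conditions: (i) the bags cover all of {a, b, c, d, e, f, g, h, i, j}; (ii) for each edge, some bag contains both endpoints; (iii) the bags containing any fixed vertex form a subtree. All hold, so the decomposition is valid with width 2 − 1 = 1.

Yes; width 1.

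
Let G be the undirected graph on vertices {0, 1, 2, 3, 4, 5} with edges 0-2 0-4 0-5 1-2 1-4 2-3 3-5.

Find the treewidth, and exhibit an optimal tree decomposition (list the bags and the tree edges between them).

Treewidth 2.
Bags: B1 = {2, 3, 5}  B2 = {0, 2, 5}  B3 = {0, 1, 2}  B4 = {0, 1, 4}
Tree: B1–B2, B2–B3, B3–B4

Each bag holds 3 vertices, so the decomposition has width 2, which upper-bounds the treewidth. For the lower bound, G contains the cycle 3–5–0–2–3, so G is not a forest; only forests have treewidth ≤ 1, hence tw(G) ≥ 2. Combining the bounds, tw(G) = 2.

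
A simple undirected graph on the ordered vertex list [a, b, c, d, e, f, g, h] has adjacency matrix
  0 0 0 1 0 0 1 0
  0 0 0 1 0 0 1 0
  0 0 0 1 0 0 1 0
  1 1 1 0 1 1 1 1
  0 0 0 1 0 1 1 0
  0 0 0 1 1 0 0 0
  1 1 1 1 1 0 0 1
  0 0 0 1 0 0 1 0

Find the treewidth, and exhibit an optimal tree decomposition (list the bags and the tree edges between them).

The largest bag has 3 vertices, giving width 2; this decomposition certifies tw(G) ≤ 2. For the lower bound, the 3 vertices {d, g, h} are pairwise adjacent, and any tree decomposition puts a clique entirely inside one bag — forcing width ≥ 2. Combining the bounds, tw(G) = 2.

Treewidth 2.
One optimal decomposition is:
Bags: B1 = {a, d, g}  B2 = {c, d, g}  B3 = {d, e, g}  B4 = {b, d, g}  B5 = {d, e, f}  B6 = {d, g, h}
Tree: B1–B2, B2–B3, B1–B4, B3–B5, B2–B6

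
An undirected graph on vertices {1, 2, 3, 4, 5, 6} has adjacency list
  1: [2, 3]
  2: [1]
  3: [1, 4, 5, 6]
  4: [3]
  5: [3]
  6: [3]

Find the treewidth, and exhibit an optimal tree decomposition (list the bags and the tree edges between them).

Each bag holds 2 vertices, so the decomposition has width 1, which upper-bounds the treewidth. Any graph with an edge has treewidth ≥ 1, and G has the edge 3–4. Combining the bounds, tw(G) = 1.

Treewidth 1.
One optimal decomposition is:
Bags: B1 = {3, 4}  B2 = {1, 3}  B3 = {3, 5}  B4 = {3, 6}  B5 = {1, 2}
Tree: B1–B2, B2–B3, B2–B4, B2–B5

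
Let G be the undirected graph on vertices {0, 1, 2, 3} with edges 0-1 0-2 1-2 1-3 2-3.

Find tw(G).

2

A width-2 tree decomposition is:
Bags: B1 = {0, 1, 2}  B2 = {1, 2, 3}
Tree: B1–B2
The largest bag has 3 vertices, giving width 2; this decomposition certifies tw(G) ≤ 2. On the other hand G contains the 3-clique {0, 1, 2}. A clique must lie in a single bag of any decomposition, so no decomposition can have width below 2. Therefore the treewidth is 2.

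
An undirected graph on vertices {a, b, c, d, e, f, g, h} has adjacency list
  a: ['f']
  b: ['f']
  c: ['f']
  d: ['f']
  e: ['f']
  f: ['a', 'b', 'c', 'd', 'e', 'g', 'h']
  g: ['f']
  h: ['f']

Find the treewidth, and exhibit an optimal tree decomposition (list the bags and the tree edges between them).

Treewidth 1.
Bags: B1 = {d, f}  B2 = {c, f}  B3 = {b, f}  B4 = {e, f}  B5 = {f, g}  B6 = {f, h}  B7 = {a, f}
Tree: B1–B2, B2–B3, B1–B4, B4–B5, B1–B6, B3–B7

Each bag holds 2 vertices, so the decomposition has width 1, which upper-bounds the treewidth. Since G has at least one edge (e.g. f–d), it is not an edgeless graph, so tw(G) ≥ 1. Therefore the treewidth is 1.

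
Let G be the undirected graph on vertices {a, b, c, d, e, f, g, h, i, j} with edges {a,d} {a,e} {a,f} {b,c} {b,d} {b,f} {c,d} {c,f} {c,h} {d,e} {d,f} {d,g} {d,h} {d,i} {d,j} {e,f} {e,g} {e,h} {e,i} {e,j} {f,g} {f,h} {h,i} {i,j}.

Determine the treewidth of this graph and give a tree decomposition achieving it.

Every bag has size at most 4, so the width is 4 − 1 = 3 and tw(G) ≤ 3. Conversely, {d, e, i, j} is a clique of size 4, and the vertices of any clique must share a bag in every tree decomposition; so some bag has ≥ 4 vertices and tw(G) ≥ 3. Therefore the treewidth is 3.

Treewidth 3.
One optimal decomposition is:
Bags: B1 = {c, d, f, h}  B2 = {d, e, f, h}  B3 = {a, d, e, f}  B4 = {d, e, h, i}  B5 = {d, e, f, g}  B6 = {b, c, d, f}  B7 = {d, e, i, j}
Tree: B1–B2, B2–B3, B2–B4, B3–B5, B1–B6, B4–B7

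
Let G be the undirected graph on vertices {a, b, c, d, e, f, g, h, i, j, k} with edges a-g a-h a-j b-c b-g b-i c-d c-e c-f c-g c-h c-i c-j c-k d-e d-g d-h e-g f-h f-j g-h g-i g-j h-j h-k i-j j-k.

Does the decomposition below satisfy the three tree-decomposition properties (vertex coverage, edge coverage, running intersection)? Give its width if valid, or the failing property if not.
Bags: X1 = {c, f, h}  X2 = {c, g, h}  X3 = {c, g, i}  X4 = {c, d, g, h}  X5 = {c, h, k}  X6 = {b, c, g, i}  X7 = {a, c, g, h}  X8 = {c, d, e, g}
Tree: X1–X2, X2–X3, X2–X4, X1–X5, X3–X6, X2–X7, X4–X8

No — vertex j appears in no bag.

A tree decomposition must satisfy three properties: every vertex lies in some bag; for every edge, both endpoints lie together in some bag; and for every vertex, the bags containing it form a connected subtree. Here vertex j appears in no bag, so the decomposition is invalid.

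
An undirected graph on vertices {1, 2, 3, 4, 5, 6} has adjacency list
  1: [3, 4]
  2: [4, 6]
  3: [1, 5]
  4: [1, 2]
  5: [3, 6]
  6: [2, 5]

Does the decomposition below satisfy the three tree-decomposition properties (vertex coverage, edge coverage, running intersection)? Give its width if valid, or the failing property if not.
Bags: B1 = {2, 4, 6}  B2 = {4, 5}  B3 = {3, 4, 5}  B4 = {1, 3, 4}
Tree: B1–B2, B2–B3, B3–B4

No — edge (6,5) lies in no bag.

A tree decomposition must satisfy three properties: every vertex lies in some bag; for every edge, both endpoints lie together in some bag; and for every vertex, the bags containing it form a connected subtree. Here edge (6,5) lies in no bag, so the decomposition is invalid.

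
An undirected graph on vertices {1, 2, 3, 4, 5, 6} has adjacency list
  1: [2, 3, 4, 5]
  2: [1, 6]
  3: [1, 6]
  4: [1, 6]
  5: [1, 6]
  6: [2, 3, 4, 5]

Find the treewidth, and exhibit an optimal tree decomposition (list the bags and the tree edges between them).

The largest bag has 3 vertices, giving width 2; this decomposition certifies tw(G) ≤ 2. Since 2–1–3–6–2 is a cycle in G, G is not acyclic. Forests are exactly the graphs of treewidth ≤ 1, so tw(G) ≥ 2. Therefore the treewidth is 2.

Treewidth 2.
One such decomposition:
Bags: B1 = {1, 2, 6}  B2 = {1, 3, 6}  B3 = {1, 4, 6}  B4 = {1, 5, 6}
Tree: B1–B2, B2–B3, B3–B4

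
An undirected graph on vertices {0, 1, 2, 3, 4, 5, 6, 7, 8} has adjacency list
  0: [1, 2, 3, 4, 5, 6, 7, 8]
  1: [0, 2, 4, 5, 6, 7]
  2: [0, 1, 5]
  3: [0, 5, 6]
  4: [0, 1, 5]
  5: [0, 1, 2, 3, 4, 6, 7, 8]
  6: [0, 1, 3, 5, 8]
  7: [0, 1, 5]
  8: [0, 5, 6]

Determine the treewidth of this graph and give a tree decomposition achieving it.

Treewidth 3.
Bags: B1 = {0, 1, 2, 5}  B2 = {0, 1, 5, 6}  B3 = {0, 1, 5, 7}  B4 = {0, 1, 4, 5}  B5 = {0, 3, 5, 6}  B6 = {0, 5, 6, 8}
Tree: B1–B2, B1–B3, B3–B4, B2–B5, B5–B6

The largest bag has 4 vertices, giving width 3; this decomposition certifies tw(G) ≤ 3. For the lower bound, the 4 vertices {0, 5, 6, 8} are pairwise adjacent, and any tree decomposition puts a clique entirely inside one bag — forcing width ≥ 3. Hence tw(G) = 3 exactly.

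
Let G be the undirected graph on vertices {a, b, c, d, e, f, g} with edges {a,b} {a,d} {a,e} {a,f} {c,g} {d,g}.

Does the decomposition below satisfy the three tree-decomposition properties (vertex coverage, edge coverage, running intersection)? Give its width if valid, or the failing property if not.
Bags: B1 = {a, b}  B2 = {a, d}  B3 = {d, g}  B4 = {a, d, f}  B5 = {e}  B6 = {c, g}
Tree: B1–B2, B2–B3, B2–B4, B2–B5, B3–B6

No — edge (a,e) lies in no bag.

A tree decomposition must satisfy three properties: every vertex lies in some bag; for every edge, both endpoints lie together in some bag; and for every vertex, the bags containing it form a connected subtree. Here edge (a,e) lies in no bag, so the decomposition is invalid.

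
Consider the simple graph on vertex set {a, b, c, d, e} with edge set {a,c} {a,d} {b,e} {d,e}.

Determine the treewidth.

1

A width-1 tree decomposition is:
Bags: B1 = {a, c}  B2 = {a, d}  B3 = {d, e}  B4 = {b, e}
Tree: B1–B2, B2–B3, B3–B4
The largest bag has 2 vertices, giving width 1; this decomposition certifies tw(G) ≤ 1. Since G has at least one edge (e.g. c–a), it is not an edgeless graph, so tw(G) ≥ 1. Therefore the treewidth is 1.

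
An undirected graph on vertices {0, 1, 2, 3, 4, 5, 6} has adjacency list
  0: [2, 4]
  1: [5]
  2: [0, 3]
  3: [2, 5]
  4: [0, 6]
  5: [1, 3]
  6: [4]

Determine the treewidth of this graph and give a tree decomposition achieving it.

Treewidth 1.
One such decomposition:
Bags: B1 = {4, 6}  B2 = {0, 4}  B3 = {0, 2}  B4 = {2, 3}  B5 = {3, 5}  B6 = {1, 5}
Tree: B1–B2, B2–B3, B3–B4, B4–B5, B5–B6

Each bag holds 2 vertices, so the decomposition has width 1, which upper-bounds the treewidth. G has an edge, so its treewidth is at least 1. Therefore the treewidth is 1.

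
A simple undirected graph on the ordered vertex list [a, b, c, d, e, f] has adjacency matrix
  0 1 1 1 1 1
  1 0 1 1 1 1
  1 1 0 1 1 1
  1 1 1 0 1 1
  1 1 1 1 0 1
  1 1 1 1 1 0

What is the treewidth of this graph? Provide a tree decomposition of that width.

With just one bag of size 6, the width is 6 − 1 = 5, so tw(G) ≤ 5. For the lower bound, the 6 vertices {a, b, c, d, e, f} are pairwise adjacent, and any tree decomposition puts a clique entirely inside one bag — forcing width ≥ 5. Hence tw(G) = 5 exactly.

Treewidth 5.
One such decomposition:
Bags: B1 = {a, b, c, d, e, f}
Tree: (single bag)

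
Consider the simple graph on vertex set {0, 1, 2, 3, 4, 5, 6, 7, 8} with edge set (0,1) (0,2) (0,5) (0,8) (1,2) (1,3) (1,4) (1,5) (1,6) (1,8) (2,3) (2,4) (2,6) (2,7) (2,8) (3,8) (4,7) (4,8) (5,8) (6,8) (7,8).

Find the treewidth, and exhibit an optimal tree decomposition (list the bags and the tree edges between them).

Treewidth 3.
One such decomposition:
Bags: B1 = {0, 1, 2, 8}  B2 = {1, 2, 6, 8}  B3 = {0, 1, 5, 8}  B4 = {1, 2, 4, 8}  B5 = {1, 2, 3, 8}  B6 = {2, 4, 7, 8}
Tree: B1–B2, B1–B3, B1–B4, B1–B5, B4–B6

Every bag has size at most 4, so the width is 4 − 1 = 3 and tw(G) ≤ 3. Conversely, {0, 1, 2, 8} is a clique of size 4, and the vertices of any clique must share a bag in every tree decomposition; so some bag has ≥ 4 vertices and tw(G) ≥ 3. Therefore the treewidth is 3.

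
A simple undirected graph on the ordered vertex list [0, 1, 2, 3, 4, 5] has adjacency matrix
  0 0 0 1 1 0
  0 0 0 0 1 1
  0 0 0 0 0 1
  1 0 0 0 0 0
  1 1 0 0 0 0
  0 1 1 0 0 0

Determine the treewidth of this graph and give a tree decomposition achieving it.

Treewidth 1.
One such decomposition:
Bags: B1 = {0, 3}  B2 = {0, 4}  B3 = {1, 4}  B4 = {1, 5}  B5 = {2, 5}
Tree: B1–B2, B2–B3, B3–B4, B4–B5

The largest bag has 2 vertices, giving width 1; this decomposition certifies tw(G) ≤ 1. G has an edge, so its treewidth is at least 1. Hence tw(G) = 1 exactly.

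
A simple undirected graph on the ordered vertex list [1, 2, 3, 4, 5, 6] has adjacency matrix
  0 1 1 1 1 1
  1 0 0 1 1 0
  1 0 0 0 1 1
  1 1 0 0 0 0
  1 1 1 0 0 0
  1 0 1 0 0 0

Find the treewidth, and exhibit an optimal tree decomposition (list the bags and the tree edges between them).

Each bag holds 3 vertices, so the decomposition has width 2, which upper-bounds the treewidth. On the other hand G contains the 3-clique {1, 2, 4}. A clique must lie in a single bag of any decomposition, so no decomposition can have width below 2. Therefore the treewidth is 2.

Treewidth 2.
One such decomposition:
Bags: B1 = {1, 3, 6}  B2 = {1, 3, 5}  B3 = {1, 2, 5}  B4 = {1, 2, 4}
Tree: B1–B2, B2–B3, B3–B4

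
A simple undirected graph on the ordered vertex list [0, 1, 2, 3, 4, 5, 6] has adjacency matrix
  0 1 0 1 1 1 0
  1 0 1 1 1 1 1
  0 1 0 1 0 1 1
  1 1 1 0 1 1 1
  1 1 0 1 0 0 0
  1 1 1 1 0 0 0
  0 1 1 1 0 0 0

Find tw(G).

3

A width-3 tree decomposition is:
Bags: B1 = {0, 1, 3, 5}  B2 = {1, 2, 3, 5}  B3 = {1, 2, 3, 6}  B4 = {0, 1, 3, 4}
Tree: B1–B2, B2–B3, B1–B4
Each bag holds 4 vertices, so the decomposition has width 3, which upper-bounds the treewidth. On the other hand G contains the 4-clique {0, 1, 3, 4}. A clique must lie in a single bag of any decomposition, so no decomposition can have width below 3. Hence tw(G) = 3 exactly.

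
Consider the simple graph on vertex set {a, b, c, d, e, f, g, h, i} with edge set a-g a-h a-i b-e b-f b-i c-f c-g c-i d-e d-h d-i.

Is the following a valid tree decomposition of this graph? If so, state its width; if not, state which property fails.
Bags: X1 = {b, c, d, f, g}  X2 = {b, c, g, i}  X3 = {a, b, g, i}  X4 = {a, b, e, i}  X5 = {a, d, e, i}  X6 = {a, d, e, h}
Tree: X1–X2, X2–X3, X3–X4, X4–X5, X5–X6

No — bags containing vertex d are not connected in the tree.

A tree decomposition must satisfy three properties: every vertex lies in some bag; for every edge, both endpoints lie together in some bag; and for every vertex, the bags containing it form a connected subtree. Here bags containing vertex d are not connected in the tree, so the decomposition is invalid.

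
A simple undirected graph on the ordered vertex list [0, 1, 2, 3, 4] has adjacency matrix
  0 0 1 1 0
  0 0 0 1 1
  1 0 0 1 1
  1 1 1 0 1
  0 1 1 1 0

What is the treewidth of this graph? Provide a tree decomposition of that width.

Each bag holds 3 vertices, so the decomposition has width 2, which upper-bounds the treewidth. For the lower bound, the 3 vertices {1, 3, 4} are pairwise adjacent, and any tree decomposition puts a clique entirely inside one bag — forcing width ≥ 2. Therefore the treewidth is 2.

Treewidth 2.
One such decomposition:
Bags: B1 = {1, 3, 4}  B2 = {2, 3, 4}  B3 = {0, 2, 3}
Tree: B1–B2, B2–B3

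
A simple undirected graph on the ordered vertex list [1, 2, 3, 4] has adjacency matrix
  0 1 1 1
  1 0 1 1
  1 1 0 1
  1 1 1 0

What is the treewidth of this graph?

A width-3 tree decomposition is:
Bags: B1 = {1, 2, 3, 4}
Tree: (single bag)
With just one bag of size 4, the width is 4 − 1 = 3, so tw(G) ≤ 3. On the other hand G contains the 4-clique {1, 2, 3, 4}. A clique must lie in a single bag of any decomposition, so no decomposition can have width below 3. Therefore the treewidth is 3.

3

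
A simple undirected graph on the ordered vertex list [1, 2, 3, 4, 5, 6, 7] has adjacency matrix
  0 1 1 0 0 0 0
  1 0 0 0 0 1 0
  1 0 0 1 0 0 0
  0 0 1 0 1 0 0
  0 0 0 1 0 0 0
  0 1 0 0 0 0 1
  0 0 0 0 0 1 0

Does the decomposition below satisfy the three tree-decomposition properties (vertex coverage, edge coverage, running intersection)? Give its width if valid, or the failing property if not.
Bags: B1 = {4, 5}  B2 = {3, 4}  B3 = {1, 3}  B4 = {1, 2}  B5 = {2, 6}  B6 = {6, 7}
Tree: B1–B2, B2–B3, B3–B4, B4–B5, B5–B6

Every vertex of G appears in some bag (union = {1, 2, 3, 4, 5, 6, 7}); every edge is covered by a bag; and for each vertex v the set of bags containing v is connected in the bag tree. The decomposition is therefore valid. The largest bag has 2 vertices, so the width is 1.

Yes; width 1.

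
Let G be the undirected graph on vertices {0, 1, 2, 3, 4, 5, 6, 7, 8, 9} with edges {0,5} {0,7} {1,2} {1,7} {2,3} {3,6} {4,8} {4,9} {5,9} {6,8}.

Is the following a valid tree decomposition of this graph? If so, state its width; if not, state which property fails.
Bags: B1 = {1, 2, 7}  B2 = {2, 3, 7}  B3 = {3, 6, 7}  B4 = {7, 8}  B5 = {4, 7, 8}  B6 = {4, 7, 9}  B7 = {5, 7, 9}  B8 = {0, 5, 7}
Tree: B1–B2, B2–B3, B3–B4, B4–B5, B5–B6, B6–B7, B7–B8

No — edge (6,8) lies in no bag.

A tree decomposition must satisfy three properties: every vertex lies in some bag; for every edge, both endpoints lie together in some bag; and for every vertex, the bags containing it form a connected subtree. Here edge (6,8) lies in no bag, so the decomposition is invalid.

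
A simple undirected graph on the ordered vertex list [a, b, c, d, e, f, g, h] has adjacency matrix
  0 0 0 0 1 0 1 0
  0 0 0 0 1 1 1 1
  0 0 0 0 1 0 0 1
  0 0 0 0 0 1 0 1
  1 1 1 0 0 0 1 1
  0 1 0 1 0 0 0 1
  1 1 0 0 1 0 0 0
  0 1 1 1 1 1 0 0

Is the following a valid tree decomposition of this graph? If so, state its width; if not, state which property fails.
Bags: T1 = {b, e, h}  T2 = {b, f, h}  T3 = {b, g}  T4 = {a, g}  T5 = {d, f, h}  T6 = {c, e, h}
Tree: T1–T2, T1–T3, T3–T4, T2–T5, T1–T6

A tree decomposition must satisfy three properties: every vertex lies in some bag; for every edge, both endpoints lie together in some bag; and for every vertex, the bags containing it form a connected subtree. Here edge (e,g) lies in no bag, so the decomposition is invalid.

No — edge (e,g) lies in no bag.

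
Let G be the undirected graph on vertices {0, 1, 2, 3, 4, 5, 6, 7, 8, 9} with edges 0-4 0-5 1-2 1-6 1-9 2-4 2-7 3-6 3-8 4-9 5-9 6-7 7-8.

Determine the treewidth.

A width-2 tree decomposition is:
Bags: B1 = {3, 6, 8}  B2 = {6, 7, 8}  B3 = {1, 6, 7}  B4 = {1, 2, 7}  B5 = {1, 2, 9}  B6 = {2, 4, 9}  B7 = {4, 5, 9}  B8 = {0, 4, 5}
Tree: B1–B2, B2–B3, B3–B4, B4–B5, B5–B6, B6–B7, B7–B8
Each bag holds 3 vertices, so the decomposition has width 2, which upper-bounds the treewidth. The edges 3–8–7–6–3 form a cycle, so G is not a tree and its treewidth is at least 2. Therefore the treewidth is 2.

2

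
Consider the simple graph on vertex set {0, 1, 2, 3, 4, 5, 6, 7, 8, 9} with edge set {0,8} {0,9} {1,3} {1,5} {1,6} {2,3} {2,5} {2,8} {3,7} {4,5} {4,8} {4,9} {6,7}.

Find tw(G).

2

A width-2 tree decomposition is:
Bags: B1 = {0, 4, 9}  B2 = {0, 4, 8}  B3 = {4, 5, 8}  B4 = {2, 5, 8}  B5 = {1, 2, 5}  B6 = {1, 2, 3}  B7 = {1, 3, 6}  B8 = {3, 6, 7}
Tree: B1–B2, B2–B3, B3–B4, B4–B5, B5–B6, B6–B7, B7–B8
The largest bag has 3 vertices, giving width 2; this decomposition certifies tw(G) ≤ 2. For the lower bound, G contains the cycle 9–0–8–4–9, so G is not a forest; only forests have treewidth ≤ 1, hence tw(G) ≥ 2. Combining the bounds, tw(G) = 2.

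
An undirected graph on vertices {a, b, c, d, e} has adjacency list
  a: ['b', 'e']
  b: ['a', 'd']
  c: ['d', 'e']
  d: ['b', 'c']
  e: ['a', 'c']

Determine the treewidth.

A width-2 tree decomposition is:
Bags: B1 = {a, b, d}  B2 = {a, c, d}  B3 = {a, c, e}
Tree: B1–B2, B2–B3
Each bag holds 3 vertices, so the decomposition has width 2, which upper-bounds the treewidth. For the lower bound, G contains the cycle a–b–d–c–e–a, so G is not a forest; only forests have treewidth ≤ 1, hence tw(G) ≥ 2. Hence tw(G) = 2 exactly.

2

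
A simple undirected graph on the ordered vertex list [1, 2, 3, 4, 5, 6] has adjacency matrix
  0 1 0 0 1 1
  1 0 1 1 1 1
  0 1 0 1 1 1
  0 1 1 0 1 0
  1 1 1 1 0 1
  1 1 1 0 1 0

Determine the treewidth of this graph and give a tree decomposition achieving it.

Treewidth 3.
One optimal decomposition is:
Bags: B1 = {1, 2, 5, 6}  B2 = {2, 3, 5, 6}  B3 = {2, 3, 4, 5}
Tree: B1–B2, B2–B3

Each bag holds 4 vertices, so the decomposition has width 3, which upper-bounds the treewidth. Conversely, {1, 2, 5, 6} is a clique of size 4, and the vertices of any clique must share a bag in every tree decomposition; so some bag has ≥ 4 vertices and tw(G) ≥ 3. Therefore the treewidth is 3.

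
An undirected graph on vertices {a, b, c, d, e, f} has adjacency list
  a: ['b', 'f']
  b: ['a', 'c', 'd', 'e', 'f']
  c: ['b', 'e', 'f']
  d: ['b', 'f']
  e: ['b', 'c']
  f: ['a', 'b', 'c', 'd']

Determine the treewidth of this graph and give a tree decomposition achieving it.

Every bag has size at most 3, so the width is 3 − 1 = 2 and tw(G) ≤ 2. On the other hand G contains the 3-clique {b, c, e}. A clique must lie in a single bag of any decomposition, so no decomposition can have width below 2. Therefore the treewidth is 2.

Treewidth 2.
One such decomposition:
Bags: B1 = {b, c, e}  B2 = {b, c, f}  B3 = {a, b, f}  B4 = {b, d, f}
Tree: B1–B2, B2–B3, B3–B4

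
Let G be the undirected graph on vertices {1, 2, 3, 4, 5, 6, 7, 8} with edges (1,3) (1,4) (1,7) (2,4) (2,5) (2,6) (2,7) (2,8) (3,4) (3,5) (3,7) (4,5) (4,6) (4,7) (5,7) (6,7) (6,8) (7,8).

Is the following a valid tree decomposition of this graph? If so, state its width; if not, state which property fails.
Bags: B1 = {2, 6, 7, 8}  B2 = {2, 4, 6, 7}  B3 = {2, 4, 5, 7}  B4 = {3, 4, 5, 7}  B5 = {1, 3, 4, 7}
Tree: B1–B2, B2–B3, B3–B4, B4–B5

Yes; width 3.

Vertex coverage: the bags together contain {1, 2, 3, 4, 5, 6, 7, 8}, the full vertex set. Edge coverage: each edge of G has both endpoints in at least one bag. Running intersection: for every vertex, the bags containing it form a connected subtree. All three properties hold, so this is a valid tree decomposition of width max|bag| − 1 = 3, and hence tw(G) ≤ 3.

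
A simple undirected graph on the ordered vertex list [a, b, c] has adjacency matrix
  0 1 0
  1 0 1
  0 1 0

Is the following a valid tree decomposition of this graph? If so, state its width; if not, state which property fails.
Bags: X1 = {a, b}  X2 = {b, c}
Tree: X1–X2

Vertex coverage: the bags together contain {a, b, c}, the full vertex set. Edge coverage: each edge of G has both endpoints in at least one bag. Running intersection: for every vertex, the bags containing it form a connected subtree. All three properties hold, so this is a valid tree decomposition of width max|bag| − 1 = 1, and hence tw(G) ≤ 1.

Yes; width 1.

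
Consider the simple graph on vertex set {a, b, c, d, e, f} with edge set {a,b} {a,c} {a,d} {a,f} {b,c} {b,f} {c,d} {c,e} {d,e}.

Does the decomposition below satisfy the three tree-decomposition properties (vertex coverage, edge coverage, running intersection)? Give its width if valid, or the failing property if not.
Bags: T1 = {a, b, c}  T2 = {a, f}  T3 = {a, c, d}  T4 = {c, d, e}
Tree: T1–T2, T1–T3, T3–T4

A tree decomposition must satisfy three properties: every vertex lies in some bag; for every edge, both endpoints lie together in some bag; and for every vertex, the bags containing it form a connected subtree. Here edge (b,f) lies in no bag, so the decomposition is invalid.

No — edge (b,f) lies in no bag.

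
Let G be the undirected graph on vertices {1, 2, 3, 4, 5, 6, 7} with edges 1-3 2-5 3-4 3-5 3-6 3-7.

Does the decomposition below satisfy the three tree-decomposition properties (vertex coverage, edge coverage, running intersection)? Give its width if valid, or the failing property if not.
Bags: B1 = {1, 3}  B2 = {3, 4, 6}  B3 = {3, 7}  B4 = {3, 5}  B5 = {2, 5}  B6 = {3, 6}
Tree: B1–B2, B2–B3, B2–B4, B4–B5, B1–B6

No — bags containing vertex 6 are not connected in the tree.

A tree decomposition must satisfy three properties: every vertex lies in some bag; for every edge, both endpoints lie together in some bag; and for every vertex, the bags containing it form a connected subtree. Here bags containing vertex 6 are not connected in the tree, so the decomposition is invalid.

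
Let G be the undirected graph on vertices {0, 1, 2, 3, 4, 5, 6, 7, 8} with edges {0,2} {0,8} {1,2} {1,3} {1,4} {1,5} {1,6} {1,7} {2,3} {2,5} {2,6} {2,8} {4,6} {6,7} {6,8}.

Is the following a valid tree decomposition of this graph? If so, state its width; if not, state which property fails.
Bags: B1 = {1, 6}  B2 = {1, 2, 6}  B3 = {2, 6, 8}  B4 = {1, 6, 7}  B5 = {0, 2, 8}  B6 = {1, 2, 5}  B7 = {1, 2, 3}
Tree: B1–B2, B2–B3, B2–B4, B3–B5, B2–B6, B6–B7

No — vertex 4 appears in no bag.

A tree decomposition must satisfy three properties: every vertex lies in some bag; for every edge, both endpoints lie together in some bag; and for every vertex, the bags containing it form a connected subtree. Here vertex 4 appears in no bag, so the decomposition is invalid.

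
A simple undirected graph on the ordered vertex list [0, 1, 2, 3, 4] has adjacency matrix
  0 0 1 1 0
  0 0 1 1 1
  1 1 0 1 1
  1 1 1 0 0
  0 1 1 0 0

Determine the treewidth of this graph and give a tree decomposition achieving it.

Each bag holds 3 vertices, so the decomposition has width 2, which upper-bounds the treewidth. On the other hand G contains the 3-clique {0, 2, 3}. A clique must lie in a single bag of any decomposition, so no decomposition can have width below 2. Therefore the treewidth is 2.

Treewidth 2.
Bags: B1 = {0, 2, 3}  B2 = {1, 2, 3}  B3 = {1, 2, 4}
Tree: B1–B2, B2–B3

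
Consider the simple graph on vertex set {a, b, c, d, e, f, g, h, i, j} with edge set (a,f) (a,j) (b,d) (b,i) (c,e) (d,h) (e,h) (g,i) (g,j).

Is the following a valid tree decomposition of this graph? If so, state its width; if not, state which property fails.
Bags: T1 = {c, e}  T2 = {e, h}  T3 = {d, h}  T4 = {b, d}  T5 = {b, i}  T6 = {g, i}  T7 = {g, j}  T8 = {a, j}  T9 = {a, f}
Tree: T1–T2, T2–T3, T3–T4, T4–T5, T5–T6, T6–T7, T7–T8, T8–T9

Yes; width 1.

Vertex coverage: the bags together contain {a, b, c, d, e, f, g, h, i, j}, the full vertex set. Edge coverage: each edge of G has both endpoints in at least one bag. Running intersection: for every vertex, the bags containing it form a connected subtree. All three properties hold, so this is a valid tree decomposition of width max|bag| − 1 = 1, and hence tw(G) ≤ 1.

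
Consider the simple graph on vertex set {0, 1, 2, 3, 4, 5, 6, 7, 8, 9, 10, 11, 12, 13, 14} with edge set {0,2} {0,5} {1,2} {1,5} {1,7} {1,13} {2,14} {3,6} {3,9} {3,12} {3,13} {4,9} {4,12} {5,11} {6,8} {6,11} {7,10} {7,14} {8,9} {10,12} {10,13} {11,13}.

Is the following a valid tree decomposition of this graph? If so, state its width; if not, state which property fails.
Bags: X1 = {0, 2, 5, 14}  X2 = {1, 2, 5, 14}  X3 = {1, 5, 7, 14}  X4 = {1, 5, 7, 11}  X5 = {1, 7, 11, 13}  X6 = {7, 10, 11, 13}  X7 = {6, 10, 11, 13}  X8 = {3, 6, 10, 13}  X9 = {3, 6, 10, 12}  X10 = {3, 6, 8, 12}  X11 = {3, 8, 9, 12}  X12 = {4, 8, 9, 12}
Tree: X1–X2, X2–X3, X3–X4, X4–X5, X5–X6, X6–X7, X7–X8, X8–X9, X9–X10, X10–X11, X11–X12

Every vertex of G appears in some bag (union = {0, 1, 2, 3, 4, 5, 6, 7, 8, 9, 10, 11, 12, 13, 14}); every edge is covered by a bag; and for each vertex v the set of bags containing v is connected in the bag tree. The decomposition is therefore valid. The largest bag has 4 vertices, so the width is 3.

Yes; width 3.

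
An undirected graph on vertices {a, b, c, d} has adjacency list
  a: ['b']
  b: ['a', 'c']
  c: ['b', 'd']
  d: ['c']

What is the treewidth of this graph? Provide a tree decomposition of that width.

Every bag has size at most 2, so the width is 2 − 1 = 1 and tw(G) ≤ 1. Since G has at least one edge (e.g. b–a), it is not an edgeless graph, so tw(G) ≥ 1. Hence tw(G) = 1 exactly.

Treewidth 1.
One optimal decomposition is:
Bags: B1 = {a, b}  B2 = {b, c}  B3 = {c, d}
Tree: B1–B2, B2–B3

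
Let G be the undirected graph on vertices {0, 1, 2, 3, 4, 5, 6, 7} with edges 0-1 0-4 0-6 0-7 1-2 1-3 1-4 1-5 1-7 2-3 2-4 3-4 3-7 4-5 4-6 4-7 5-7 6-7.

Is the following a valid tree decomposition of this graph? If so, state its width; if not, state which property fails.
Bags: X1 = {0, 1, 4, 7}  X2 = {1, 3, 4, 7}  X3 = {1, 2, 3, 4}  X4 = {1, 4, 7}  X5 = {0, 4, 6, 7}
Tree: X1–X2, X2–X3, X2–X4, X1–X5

A tree decomposition must satisfy three properties: every vertex lies in some bag; for every edge, both endpoints lie together in some bag; and for every vertex, the bags containing it form a connected subtree. Here vertex 5 appears in no bag, so the decomposition is invalid.

No — vertex 5 appears in no bag.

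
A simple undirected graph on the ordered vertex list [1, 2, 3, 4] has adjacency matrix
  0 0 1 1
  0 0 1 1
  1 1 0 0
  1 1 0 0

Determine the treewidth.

A width-2 tree decomposition is:
Bags: B1 = {2, 3, 4}  B2 = {1, 3, 4}
Tree: B1–B2
The largest bag has 3 vertices, giving width 2; this decomposition certifies tw(G) ≤ 2. The edges 4–2–3–1–4 form a cycle, so G is not a tree and its treewidth is at least 2. Hence tw(G) = 2 exactly.

2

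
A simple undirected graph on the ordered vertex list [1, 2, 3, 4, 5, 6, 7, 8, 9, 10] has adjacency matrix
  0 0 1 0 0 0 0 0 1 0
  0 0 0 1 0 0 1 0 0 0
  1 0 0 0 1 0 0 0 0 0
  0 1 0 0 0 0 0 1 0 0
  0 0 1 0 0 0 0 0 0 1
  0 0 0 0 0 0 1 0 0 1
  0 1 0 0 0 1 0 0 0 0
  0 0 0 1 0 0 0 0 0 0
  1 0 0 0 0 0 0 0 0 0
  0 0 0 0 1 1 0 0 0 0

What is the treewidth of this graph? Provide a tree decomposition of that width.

Each bag holds 2 vertices, so the decomposition has width 1, which upper-bounds the treewidth. Since G has at least one edge (e.g. 8–4), it is not an edgeless graph, so tw(G) ≥ 1. Combining the bounds, tw(G) = 1.

Treewidth 1.
One optimal decomposition is:
Bags: B1 = {4, 8}  B2 = {2, 4}  B3 = {2, 7}  B4 = {6, 7}  B5 = {6, 10}  B6 = {5, 10}  B7 = {3, 5}  B8 = {1, 3}  B9 = {1, 9}
Tree: B1–B2, B2–B3, B3–B4, B4–B5, B5–B6, B6–B7, B7–B8, B8–B9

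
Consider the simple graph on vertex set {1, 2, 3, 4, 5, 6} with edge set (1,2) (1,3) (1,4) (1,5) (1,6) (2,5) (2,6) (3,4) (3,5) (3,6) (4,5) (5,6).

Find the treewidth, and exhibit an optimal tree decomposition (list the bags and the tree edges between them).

Treewidth 3.
Bags: B1 = {1, 3, 5, 6}  B2 = {1, 2, 5, 6}  B3 = {1, 3, 4, 5}
Tree: B1–B2, B1–B3

Each bag holds 4 vertices, so the decomposition has width 3, which upper-bounds the treewidth. On the other hand G contains the 4-clique {1, 2, 5, 6}. A clique must lie in a single bag of any decomposition, so no decomposition can have width below 3. Combining the bounds, tw(G) = 3.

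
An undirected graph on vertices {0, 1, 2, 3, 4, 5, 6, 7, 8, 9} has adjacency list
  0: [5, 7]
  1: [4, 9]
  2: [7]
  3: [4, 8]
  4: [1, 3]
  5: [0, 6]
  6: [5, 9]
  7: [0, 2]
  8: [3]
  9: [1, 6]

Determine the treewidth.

A width-1 tree decomposition is:
Bags: B1 = {2, 7}  B2 = {0, 7}  B3 = {0, 5}  B4 = {5, 6}  B5 = {6, 9}  B6 = {1, 9}  B7 = {1, 4}  B8 = {3, 4}  B9 = {3, 8}
Tree: B1–B2, B2–B3, B3–B4, B4–B5, B5–B6, B6–B7, B7–B8, B8–B9
Each bag holds 2 vertices, so the decomposition has width 1, which upper-bounds the treewidth. G has an edge, so its treewidth is at least 1. Hence tw(G) = 1 exactly.

1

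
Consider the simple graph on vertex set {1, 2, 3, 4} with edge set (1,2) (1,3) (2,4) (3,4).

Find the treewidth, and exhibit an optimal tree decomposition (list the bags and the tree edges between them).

Each bag holds 3 vertices, so the decomposition has width 2, which upper-bounds the treewidth. For the lower bound, G contains the cycle 4–2–1–3–4, so G is not a forest; only forests have treewidth ≤ 1, hence tw(G) ≥ 2. Therefore the treewidth is 2.

Treewidth 2.
Bags: B1 = {1, 2, 4}  B2 = {1, 3, 4}
Tree: B1–B2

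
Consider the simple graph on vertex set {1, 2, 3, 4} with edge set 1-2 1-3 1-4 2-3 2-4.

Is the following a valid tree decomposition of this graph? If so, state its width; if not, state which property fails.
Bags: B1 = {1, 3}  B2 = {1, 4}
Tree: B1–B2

No — vertex 2 appears in no bag.

A tree decomposition must satisfy three properties: every vertex lies in some bag; for every edge, both endpoints lie together in some bag; and for every vertex, the bags containing it form a connected subtree. Here vertex 2 appears in no bag, so the decomposition is invalid.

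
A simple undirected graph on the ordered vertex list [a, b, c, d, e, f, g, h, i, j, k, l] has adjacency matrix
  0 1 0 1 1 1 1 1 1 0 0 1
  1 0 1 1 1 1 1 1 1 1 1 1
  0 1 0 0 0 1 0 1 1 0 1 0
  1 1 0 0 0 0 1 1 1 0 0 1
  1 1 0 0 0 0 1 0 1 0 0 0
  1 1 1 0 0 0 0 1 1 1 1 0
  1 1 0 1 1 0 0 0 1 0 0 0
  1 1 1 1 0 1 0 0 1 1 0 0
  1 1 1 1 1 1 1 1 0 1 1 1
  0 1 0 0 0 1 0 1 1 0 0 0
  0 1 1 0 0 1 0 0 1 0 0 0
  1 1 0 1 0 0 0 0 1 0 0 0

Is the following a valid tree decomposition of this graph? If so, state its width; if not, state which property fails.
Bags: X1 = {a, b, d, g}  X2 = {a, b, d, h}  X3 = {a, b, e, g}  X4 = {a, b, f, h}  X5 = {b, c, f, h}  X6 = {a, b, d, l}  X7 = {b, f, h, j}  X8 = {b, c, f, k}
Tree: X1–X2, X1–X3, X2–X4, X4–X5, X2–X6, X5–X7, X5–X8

A tree decomposition must satisfy three properties: every vertex lies in some bag; for every edge, both endpoints lie together in some bag; and for every vertex, the bags containing it form a connected subtree. Here vertex i appears in no bag, so the decomposition is invalid.

No — vertex i appears in no bag.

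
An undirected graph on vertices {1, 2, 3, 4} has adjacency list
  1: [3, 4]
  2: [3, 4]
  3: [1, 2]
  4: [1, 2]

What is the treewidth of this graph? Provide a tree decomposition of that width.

Every bag has size at most 3, so the width is 3 − 1 = 2 and tw(G) ≤ 2. The edges 4–2–3–1–4 form a cycle, so G is not a tree and its treewidth is at least 2. Therefore the treewidth is 2.

Treewidth 2.
One optimal decomposition is:
Bags: B1 = {2, 3, 4}  B2 = {1, 3, 4}
Tree: B1–B2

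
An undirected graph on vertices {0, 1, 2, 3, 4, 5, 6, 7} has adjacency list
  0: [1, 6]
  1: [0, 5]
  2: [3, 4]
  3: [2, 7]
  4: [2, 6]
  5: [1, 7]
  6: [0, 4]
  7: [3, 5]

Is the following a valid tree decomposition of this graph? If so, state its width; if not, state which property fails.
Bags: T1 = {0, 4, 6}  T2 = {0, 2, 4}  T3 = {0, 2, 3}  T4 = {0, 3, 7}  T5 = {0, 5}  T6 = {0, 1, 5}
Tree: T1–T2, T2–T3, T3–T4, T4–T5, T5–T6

No — edge (7,5) lies in no bag.

A tree decomposition must satisfy three properties: every vertex lies in some bag; for every edge, both endpoints lie together in some bag; and for every vertex, the bags containing it form a connected subtree. Here edge (7,5) lies in no bag, so the decomposition is invalid.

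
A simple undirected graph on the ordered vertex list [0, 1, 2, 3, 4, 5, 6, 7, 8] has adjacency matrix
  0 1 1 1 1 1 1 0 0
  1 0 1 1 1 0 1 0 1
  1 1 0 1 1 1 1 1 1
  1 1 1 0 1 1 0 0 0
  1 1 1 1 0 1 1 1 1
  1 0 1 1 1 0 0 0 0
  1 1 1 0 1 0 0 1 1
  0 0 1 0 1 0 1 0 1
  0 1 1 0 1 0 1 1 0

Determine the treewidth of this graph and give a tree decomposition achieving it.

Each bag holds 5 vertices, so the decomposition has width 4, which upper-bounds the treewidth. For the lower bound, the 5 vertices {0, 1, 2, 3, 4} are pairwise adjacent, and any tree decomposition puts a clique entirely inside one bag — forcing width ≥ 4. Combining the bounds, tw(G) = 4.

Treewidth 4.
Bags: B1 = {0, 1, 2, 4, 6}  B2 = {0, 1, 2, 3, 4}  B3 = {0, 2, 3, 4, 5}  B4 = {1, 2, 4, 6, 8}  B5 = {2, 4, 6, 7, 8}
Tree: B1–B2, B2–B3, B1–B4, B4–B5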